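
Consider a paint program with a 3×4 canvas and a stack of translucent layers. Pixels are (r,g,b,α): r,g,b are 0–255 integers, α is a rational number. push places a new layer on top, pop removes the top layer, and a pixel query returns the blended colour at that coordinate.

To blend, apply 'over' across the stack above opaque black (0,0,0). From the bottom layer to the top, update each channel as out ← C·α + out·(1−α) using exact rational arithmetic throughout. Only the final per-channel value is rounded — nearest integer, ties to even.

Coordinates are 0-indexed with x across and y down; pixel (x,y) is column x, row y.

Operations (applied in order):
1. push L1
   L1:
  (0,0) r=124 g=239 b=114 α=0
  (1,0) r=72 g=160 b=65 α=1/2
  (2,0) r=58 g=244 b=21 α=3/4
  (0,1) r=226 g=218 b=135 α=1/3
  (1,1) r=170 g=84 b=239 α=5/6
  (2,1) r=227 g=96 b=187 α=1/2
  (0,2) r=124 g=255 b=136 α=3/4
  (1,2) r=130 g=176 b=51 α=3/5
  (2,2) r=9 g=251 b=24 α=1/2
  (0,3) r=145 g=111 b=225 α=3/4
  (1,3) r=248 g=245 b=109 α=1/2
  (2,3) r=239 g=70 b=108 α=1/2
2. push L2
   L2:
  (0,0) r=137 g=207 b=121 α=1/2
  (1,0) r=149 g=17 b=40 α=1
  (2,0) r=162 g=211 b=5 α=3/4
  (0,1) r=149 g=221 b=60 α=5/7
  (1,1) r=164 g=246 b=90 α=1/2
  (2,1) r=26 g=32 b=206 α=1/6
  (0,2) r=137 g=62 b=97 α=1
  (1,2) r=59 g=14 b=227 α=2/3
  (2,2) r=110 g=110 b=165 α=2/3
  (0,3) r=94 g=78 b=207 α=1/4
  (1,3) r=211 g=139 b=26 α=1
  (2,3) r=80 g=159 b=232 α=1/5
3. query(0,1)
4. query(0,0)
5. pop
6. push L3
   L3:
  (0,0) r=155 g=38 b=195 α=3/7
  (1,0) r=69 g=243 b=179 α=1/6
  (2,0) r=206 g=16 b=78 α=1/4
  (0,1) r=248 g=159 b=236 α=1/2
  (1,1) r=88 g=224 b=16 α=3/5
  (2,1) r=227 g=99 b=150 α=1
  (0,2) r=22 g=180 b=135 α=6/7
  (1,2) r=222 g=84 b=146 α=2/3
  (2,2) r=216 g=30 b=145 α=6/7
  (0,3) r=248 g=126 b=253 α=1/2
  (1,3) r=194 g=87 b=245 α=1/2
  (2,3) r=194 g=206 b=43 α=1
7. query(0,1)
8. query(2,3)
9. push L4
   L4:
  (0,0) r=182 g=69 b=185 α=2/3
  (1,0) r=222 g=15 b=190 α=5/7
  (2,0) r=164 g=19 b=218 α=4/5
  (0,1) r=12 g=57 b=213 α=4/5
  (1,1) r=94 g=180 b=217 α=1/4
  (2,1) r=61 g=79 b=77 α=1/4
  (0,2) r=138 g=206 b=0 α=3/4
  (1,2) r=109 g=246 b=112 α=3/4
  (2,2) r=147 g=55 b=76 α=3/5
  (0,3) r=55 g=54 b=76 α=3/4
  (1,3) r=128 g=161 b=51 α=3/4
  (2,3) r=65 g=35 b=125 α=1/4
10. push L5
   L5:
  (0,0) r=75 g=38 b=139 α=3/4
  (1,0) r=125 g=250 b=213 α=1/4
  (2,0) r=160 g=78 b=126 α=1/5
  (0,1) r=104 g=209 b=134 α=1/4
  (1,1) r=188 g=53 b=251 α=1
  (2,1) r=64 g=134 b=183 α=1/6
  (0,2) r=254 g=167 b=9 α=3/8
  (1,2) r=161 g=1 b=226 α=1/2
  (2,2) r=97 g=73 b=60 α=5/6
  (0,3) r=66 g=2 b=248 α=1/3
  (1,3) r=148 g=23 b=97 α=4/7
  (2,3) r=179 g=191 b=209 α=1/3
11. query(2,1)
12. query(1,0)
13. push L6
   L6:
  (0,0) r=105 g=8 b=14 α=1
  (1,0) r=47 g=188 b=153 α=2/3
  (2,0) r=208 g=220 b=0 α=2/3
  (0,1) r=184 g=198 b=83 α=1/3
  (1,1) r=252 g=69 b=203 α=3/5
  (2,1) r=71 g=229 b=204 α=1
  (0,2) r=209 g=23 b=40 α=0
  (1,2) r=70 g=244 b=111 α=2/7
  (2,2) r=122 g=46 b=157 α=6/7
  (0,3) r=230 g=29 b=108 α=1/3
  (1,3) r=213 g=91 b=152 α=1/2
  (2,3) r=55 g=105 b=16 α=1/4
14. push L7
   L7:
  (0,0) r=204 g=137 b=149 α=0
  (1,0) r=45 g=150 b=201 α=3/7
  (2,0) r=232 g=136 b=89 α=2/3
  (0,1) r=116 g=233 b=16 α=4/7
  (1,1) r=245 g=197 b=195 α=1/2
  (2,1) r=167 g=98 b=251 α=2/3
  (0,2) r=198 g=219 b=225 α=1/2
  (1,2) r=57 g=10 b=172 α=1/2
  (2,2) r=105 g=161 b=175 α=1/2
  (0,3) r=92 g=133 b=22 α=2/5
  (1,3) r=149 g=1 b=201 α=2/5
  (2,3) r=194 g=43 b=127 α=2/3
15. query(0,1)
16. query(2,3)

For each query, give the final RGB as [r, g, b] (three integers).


query (0,1) [L1,L2] — begin 0,0,0
after L1 α=1/3: [226/3, 218/3, 45]
after L2 α=5/7: [2687/21, 3751/21, 390/7]
= [128, 179, 56]

(0,0) stack=L1,L2; from [0,0,0]:
after L1 α=0: [0, 0, 0]
after L2 α=1/2: [137/2, 207/2, 121/2]
rounded: [68, 104, 60]

at x=0,y=1 over L1,L3:
L1 α=1/3: [226/3, 218/3, 45]
L3 α=1/2: [485/3, 695/6, 281/2]
= [162, 116, 140]

(2,3) stack=L1,L3; from [0,0,0]:
+L1 (α=1/2) → [239/2, 35, 54]
+L3 (α=1) → [194, 206, 43]
= [194, 206, 43]

query (2,1) [L1,L3,L4,L5] — begin 0,0,0
L1 α=1/2: [227/2, 48, 187/2]
L3 α=1: [227, 99, 150]
L4 α=1/4: [371/2, 94, 527/4]
L5 α=1/6: [661/4, 302/3, 3367/24]
→ [165, 101, 140]

query (1,0) [L1,L3,L4,L5] — begin 0,0,0
+L1 (α=1/2) → [36, 80, 65/2]
+L3 (α=1/6) → [83/2, 643/6, 683/12]
+L4 (α=5/7) → [1193/7, 124/3, 6383/42]
+L5 (α=1/4) → [2227/14, 187/2, 9365/56]
rounded: [159, 94, 167]

(0,1) stack=L1,L3,L4,L5,L6,L7; from [0,0,0]:
L1 α=1/3: [226/3, 218/3, 45]
L3 α=1/2: [485/3, 695/6, 281/2]
L4 α=4/5: [629/15, 2063/30, 397/2]
L5 α=1/4: [1149/20, 4153/40, 1459/8]
L6 α=1/3: [2989/30, 8113/60, 597/4]
L7 α=4/7: [7629/70, 26753/140, 2047/28]
rounded: [109, 191, 73]

at x=2,y=3 over L1,L3,L4,L5,L6,L7:
+L1 (α=1/2) → [239/2, 35, 54]
+L3 (α=1) → [194, 206, 43]
+L4 (α=1/4) → [647/4, 653/4, 127/2]
+L5 (α=1/3) → [335/2, 345/2, 112]
+L6 (α=1/4) → [1115/8, 1245/8, 88]
+L7 (α=2/3) → [4219/24, 1933/24, 114]
→ [176, 81, 114]


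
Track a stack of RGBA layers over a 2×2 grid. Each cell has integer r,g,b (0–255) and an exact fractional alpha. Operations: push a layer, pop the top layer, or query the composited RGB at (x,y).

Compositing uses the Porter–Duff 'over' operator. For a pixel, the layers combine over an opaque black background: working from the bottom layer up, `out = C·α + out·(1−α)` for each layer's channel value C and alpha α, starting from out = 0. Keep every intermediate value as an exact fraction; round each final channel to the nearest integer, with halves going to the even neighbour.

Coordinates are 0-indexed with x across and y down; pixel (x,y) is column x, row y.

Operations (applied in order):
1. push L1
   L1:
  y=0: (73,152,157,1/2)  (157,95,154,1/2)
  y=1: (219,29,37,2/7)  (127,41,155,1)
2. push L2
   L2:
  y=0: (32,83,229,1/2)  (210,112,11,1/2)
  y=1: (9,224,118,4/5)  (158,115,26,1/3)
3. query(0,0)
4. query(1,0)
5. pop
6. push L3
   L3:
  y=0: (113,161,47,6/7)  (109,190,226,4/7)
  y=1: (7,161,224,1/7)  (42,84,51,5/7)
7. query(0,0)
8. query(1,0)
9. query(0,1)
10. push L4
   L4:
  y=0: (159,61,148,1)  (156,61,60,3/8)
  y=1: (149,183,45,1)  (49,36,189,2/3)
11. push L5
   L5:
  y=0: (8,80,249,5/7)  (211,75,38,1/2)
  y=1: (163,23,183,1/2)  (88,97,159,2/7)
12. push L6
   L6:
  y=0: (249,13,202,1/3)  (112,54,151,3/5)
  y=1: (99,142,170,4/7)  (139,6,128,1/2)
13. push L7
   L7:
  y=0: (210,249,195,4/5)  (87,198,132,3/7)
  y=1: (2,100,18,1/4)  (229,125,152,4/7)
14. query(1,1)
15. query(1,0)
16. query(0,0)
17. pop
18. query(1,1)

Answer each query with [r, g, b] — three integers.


at x=0,y=0 over L1,L2:
L1 α=1/2: [73/2, 76, 157/2]
L2 α=1/2: [137/4, 159/2, 615/4]
= [34, 80, 154]

query (1,0) [L1,L2] — begin 0,0,0
L1 α=1/2: [157/2, 95/2, 77]
L2 α=1/2: [577/4, 319/4, 44]
= [144, 80, 44]

at x=0,y=0 over L1,L3:
after L1 α=1/2: [73/2, 76, 157/2]
after L3 α=6/7: [1429/14, 1042/7, 103/2]
rounded: [102, 149, 52]

at x=1,y=0 over L1,L3:
after L1 α=1/2: [157/2, 95/2, 77]
after L3 α=4/7: [1343/14, 1805/14, 1135/7]
rounded: [96, 129, 162]

at x=0,y=1 over L1,L3:
+L1 (α=2/7) → [438/7, 58/7, 74/7]
+L3 (α=1/7) → [2677/49, 1475/49, 2012/49]
= [55, 30, 41]

at x=1,y=1 over L1,L3,L4,L5,L6,L7:
after L1 α=1: [127, 41, 155]
after L3 α=5/7: [464/7, 502/7, 565/7]
after L4 α=2/3: [1150/21, 1006/21, 3211/21]
after L5 α=2/7: [9446/147, 9104/147, 22733/147]
after L6 α=1/2: [29879/294, 4993/147, 41549/294]
after L7 α=4/7: [119647/686, 29493/343, 101133/686]
→ [174, 86, 147]

query (1,0) [L1,L3,L4,L5,L6,L7] — begin 0,0,0
L1 α=1/2: [157/2, 95/2, 77]
L3 α=4/7: [1343/14, 1805/14, 1135/7]
L4 α=3/8: [13267/112, 11587/112, 6935/56]
L5 α=1/2: [36899/224, 19987/224, 9063/112]
L6 α=3/5: [74531/560, 38131/560, 34431/280]
L7 α=3/7: [111071/980, 121291/980, 62151/490]
rounded: [113, 124, 127]

at x=0,y=0 over L1,L3,L4,L5,L6,L7:
after L1 α=1/2: [73/2, 76, 157/2]
after L3 α=6/7: [1429/14, 1042/7, 103/2]
after L4 α=1: [159, 61, 148]
after L5 α=5/7: [358/7, 522/7, 1541/7]
after L6 α=1/3: [2459/21, 1135/21, 4496/21]
after L7 α=4/5: [20099/105, 22051/105, 20876/105]
= [191, 210, 199]

query (1,1) [L1,L3,L4,L5,L6] — begin 0,0,0
+L1 (α=1) → [127, 41, 155]
+L3 (α=5/7) → [464/7, 502/7, 565/7]
+L4 (α=2/3) → [1150/21, 1006/21, 3211/21]
+L5 (α=2/7) → [9446/147, 9104/147, 22733/147]
+L6 (α=1/2) → [29879/294, 4993/147, 41549/294]
rounded: [102, 34, 141]


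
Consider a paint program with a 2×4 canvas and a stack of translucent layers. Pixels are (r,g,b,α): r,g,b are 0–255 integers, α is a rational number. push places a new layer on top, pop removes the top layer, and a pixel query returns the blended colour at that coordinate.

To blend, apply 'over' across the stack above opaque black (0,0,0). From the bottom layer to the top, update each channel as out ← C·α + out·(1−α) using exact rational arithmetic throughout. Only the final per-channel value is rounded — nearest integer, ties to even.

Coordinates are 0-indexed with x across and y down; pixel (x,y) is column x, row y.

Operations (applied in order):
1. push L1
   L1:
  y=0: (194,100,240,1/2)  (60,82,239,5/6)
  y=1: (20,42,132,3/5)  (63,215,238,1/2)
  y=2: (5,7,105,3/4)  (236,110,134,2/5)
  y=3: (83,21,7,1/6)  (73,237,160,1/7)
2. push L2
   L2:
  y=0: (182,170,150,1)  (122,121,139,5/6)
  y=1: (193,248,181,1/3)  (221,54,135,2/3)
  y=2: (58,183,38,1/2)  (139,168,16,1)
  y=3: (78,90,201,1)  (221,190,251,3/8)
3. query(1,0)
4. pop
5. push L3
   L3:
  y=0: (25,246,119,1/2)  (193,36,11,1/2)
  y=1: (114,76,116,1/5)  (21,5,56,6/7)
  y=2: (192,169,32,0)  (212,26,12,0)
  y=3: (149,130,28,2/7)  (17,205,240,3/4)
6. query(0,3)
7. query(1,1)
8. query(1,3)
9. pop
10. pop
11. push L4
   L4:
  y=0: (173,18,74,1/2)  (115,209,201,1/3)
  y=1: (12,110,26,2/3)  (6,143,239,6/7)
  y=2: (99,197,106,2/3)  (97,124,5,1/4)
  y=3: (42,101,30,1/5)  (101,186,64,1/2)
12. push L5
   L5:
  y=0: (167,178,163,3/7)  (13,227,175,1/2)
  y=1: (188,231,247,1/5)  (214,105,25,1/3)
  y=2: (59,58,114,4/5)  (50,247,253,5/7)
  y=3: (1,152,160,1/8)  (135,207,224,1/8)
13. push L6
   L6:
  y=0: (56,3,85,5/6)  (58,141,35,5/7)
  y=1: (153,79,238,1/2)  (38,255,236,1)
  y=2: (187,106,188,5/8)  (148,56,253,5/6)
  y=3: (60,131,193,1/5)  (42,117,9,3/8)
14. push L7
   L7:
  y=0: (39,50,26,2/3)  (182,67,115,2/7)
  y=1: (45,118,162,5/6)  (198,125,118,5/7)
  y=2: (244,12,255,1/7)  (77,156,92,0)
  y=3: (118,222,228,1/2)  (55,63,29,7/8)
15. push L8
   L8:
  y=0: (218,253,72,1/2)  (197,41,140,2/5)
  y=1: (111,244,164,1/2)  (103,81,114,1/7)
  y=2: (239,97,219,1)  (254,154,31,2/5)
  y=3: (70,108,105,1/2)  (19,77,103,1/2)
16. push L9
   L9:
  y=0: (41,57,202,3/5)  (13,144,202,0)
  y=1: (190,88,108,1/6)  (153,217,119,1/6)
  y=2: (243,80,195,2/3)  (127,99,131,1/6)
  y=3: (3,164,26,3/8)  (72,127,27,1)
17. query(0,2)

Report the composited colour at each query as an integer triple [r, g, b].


query (1,0) [L1,L2] — begin 0,0,0
L1 α=5/6: [50, 205/3, 1195/6]
L2 α=5/6: [110, 1010/9, 5365/36]
= [110, 112, 149]

(0,3) stack=L1,L3; from [0,0,0]:
after L1 α=1/6: [83/6, 7/2, 7/6]
after L3 α=2/7: [2203/42, 555/14, 53/6]
→ [52, 40, 9]

at x=1,y=1 over L1,L3:
L1 α=1/2: [63/2, 215/2, 119]
L3 α=6/7: [45/2, 275/14, 65]
→ [22, 20, 65]

at x=1,y=3 over L1,L3:
+L1 (α=1/7) → [73/7, 237/7, 160/7]
+L3 (α=3/4) → [215/14, 2271/14, 1300/7]
= [15, 162, 186]

at x=0,y=2 over L4,L5,L6,L7,L8,L9:
+L4 (α=2/3) → [66, 394/3, 212/3]
+L5 (α=4/5) → [302/5, 218/3, 316/3]
+L6 (α=5/8) → [5581/40, 187/2, 157]
+L7 (α=1/7) → [3089/20, 573/7, 171]
+L8 (α=1) → [239, 97, 219]
+L9 (α=2/3) → [725/3, 257/3, 203]
= [242, 86, 203]


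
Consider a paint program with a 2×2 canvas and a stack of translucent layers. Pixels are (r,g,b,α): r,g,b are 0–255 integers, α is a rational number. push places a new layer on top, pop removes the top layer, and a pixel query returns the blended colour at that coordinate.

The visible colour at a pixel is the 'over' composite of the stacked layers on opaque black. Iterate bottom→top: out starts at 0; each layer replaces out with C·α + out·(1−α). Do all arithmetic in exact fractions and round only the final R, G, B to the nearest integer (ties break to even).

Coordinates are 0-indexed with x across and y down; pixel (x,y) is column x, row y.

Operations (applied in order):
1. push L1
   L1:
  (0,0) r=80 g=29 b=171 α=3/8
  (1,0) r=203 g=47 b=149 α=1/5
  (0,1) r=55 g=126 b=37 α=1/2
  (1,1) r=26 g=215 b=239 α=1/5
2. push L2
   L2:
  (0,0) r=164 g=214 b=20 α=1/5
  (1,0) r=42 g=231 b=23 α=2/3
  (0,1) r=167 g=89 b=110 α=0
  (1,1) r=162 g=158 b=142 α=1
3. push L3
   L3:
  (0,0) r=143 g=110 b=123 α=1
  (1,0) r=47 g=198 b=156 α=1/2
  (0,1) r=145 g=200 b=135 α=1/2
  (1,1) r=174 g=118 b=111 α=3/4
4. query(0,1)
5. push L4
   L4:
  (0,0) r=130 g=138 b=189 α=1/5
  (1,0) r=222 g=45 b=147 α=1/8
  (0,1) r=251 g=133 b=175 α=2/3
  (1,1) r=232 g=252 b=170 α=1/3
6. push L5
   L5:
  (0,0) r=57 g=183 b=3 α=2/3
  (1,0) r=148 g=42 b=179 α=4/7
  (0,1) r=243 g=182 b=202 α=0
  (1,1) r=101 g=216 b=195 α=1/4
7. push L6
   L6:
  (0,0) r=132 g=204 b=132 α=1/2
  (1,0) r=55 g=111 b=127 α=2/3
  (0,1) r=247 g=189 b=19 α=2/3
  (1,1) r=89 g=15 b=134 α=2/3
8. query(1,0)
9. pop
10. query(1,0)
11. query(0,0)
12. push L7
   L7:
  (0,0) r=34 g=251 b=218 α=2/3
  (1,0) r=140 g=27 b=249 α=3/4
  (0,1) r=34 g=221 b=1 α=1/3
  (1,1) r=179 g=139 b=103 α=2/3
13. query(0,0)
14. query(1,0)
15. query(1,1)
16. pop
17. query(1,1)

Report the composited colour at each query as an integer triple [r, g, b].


query (0,1) [L1,L2,L3] — begin 0,0,0
+L1 (α=1/2) → [55/2, 63, 37/2]
+L2 (α=0) → [55/2, 63, 37/2]
+L3 (α=1/2) → [345/4, 263/2, 307/4]
rounded: [86, 132, 77]

(1,0) stack=L1,L2,L3,L4,L5,L6; from [0,0,0]:
L1 α=1/5: [203/5, 47/5, 149/5]
L2 α=2/3: [623/15, 2357/15, 379/15]
L3 α=1/2: [664/15, 5327/30, 2719/30]
L4 α=1/8: [3989/60, 38639/240, 23443/240]
L5 α=4/7: [15829/140, 52079/560, 80723/560]
L6 α=2/3: [31229/420, 176399/1680, 74321/560]
rounded: [74, 105, 133]

at x=1,y=0 over L1,L2,L3,L4,L5:
after L1 α=1/5: [203/5, 47/5, 149/5]
after L2 α=2/3: [623/15, 2357/15, 379/15]
after L3 α=1/2: [664/15, 5327/30, 2719/30]
after L4 α=1/8: [3989/60, 38639/240, 23443/240]
after L5 α=4/7: [15829/140, 52079/560, 80723/560]
→ [113, 93, 144]

(0,0) stack=L1,L2,L3,L4,L5; from [0,0,0]:
+L1 (α=3/8) → [30, 87/8, 513/8]
+L2 (α=1/5) → [284/5, 103/2, 553/10]
+L3 (α=1) → [143, 110, 123]
+L4 (α=1/5) → [702/5, 578/5, 681/5]
+L5 (α=2/3) → [424/5, 2408/15, 237/5]
= [85, 161, 47]

at x=0,y=0 over L1,L2,L3,L4,L5,L7:
+L1 (α=3/8) → [30, 87/8, 513/8]
+L2 (α=1/5) → [284/5, 103/2, 553/10]
+L3 (α=1) → [143, 110, 123]
+L4 (α=1/5) → [702/5, 578/5, 681/5]
+L5 (α=2/3) → [424/5, 2408/15, 237/5]
+L7 (α=2/3) → [764/15, 9938/45, 2417/15]
= [51, 221, 161]

query (1,0) [L1,L2,L3,L4,L5,L7] — begin 0,0,0
+L1 (α=1/5) → [203/5, 47/5, 149/5]
+L2 (α=2/3) → [623/15, 2357/15, 379/15]
+L3 (α=1/2) → [664/15, 5327/30, 2719/30]
+L4 (α=1/8) → [3989/60, 38639/240, 23443/240]
+L5 (α=4/7) → [15829/140, 52079/560, 80723/560]
+L7 (α=3/4) → [74629/560, 97439/2240, 499043/2240]
rounded: [133, 43, 223]

at x=1,y=1 over L1,L2,L3,L4,L5,L7:
+L1 (α=1/5) → [26/5, 43, 239/5]
+L2 (α=1) → [162, 158, 142]
+L3 (α=3/4) → [171, 128, 475/4]
+L4 (α=1/3) → [574/3, 508/3, 815/6]
+L5 (α=1/4) → [675/4, 181, 1205/8]
+L7 (α=2/3) → [2107/12, 153, 951/8]
→ [176, 153, 119]

at x=1,y=1 over L1,L2,L3,L4,L5:
L1 α=1/5: [26/5, 43, 239/5]
L2 α=1: [162, 158, 142]
L3 α=3/4: [171, 128, 475/4]
L4 α=1/3: [574/3, 508/3, 815/6]
L5 α=1/4: [675/4, 181, 1205/8]
= [169, 181, 151]


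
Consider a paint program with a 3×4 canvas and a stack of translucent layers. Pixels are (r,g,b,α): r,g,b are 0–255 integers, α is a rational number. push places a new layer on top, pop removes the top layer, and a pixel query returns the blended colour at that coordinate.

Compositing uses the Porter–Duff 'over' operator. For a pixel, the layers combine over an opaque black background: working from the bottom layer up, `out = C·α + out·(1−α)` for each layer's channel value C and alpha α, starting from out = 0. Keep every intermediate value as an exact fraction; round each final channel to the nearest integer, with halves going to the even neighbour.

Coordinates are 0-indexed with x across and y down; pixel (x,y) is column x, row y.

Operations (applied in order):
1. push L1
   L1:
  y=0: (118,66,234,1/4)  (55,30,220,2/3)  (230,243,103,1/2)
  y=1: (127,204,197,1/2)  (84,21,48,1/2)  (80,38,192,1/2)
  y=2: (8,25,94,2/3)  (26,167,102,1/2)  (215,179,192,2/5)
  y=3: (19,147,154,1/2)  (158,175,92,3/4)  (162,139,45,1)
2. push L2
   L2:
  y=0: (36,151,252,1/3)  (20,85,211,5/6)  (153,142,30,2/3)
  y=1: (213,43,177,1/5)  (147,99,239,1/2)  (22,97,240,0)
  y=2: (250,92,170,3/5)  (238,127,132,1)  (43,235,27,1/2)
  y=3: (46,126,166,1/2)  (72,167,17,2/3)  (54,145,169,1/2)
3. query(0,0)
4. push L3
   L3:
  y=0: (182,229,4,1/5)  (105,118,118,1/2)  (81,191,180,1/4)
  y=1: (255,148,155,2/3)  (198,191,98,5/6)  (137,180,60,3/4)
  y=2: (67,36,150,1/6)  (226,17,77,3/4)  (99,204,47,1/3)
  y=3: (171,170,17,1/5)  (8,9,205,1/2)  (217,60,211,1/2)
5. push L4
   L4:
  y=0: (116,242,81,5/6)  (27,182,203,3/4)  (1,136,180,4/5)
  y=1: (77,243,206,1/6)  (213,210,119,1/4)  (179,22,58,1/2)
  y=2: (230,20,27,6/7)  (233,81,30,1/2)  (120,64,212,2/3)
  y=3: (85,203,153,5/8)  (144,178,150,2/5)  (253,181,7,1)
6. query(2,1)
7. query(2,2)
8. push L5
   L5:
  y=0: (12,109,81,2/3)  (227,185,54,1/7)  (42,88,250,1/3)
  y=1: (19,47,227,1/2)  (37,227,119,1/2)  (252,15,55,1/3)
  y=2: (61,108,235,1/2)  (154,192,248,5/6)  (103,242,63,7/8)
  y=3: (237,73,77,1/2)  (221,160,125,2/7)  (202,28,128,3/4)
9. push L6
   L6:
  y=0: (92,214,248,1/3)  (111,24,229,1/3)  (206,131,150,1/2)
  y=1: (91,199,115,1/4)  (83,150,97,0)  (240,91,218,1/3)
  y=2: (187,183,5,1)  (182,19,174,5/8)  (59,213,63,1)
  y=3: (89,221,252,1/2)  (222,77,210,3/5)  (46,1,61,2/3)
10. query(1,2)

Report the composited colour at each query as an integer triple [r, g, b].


query (0,0) [L1,L2] — begin 0,0,0
L1 α=1/4: [59/2, 33/2, 117/2]
L2 α=1/3: [95/3, 184/3, 123]
→ [32, 61, 123]

query (2,1) [L1,L2,L3,L4] — begin 0,0,0
L1 α=1/2: [40, 19, 96]
L2 α=0: [40, 19, 96]
L3 α=3/4: [451/4, 559/4, 69]
L4 α=1/2: [1167/8, 647/8, 127/2]
= [146, 81, 64]

(2,2) stack=L1,L2,L3,L4; from [0,0,0]:
L1 α=2/5: [86, 358/5, 384/5]
L2 α=1/2: [129/2, 1533/10, 519/10]
L3 α=1/3: [76, 851/5, 754/15]
L4 α=2/3: [316/3, 497/5, 7114/45]
→ [105, 99, 158]

(1,2) stack=L1,L2,L3,L4,L5,L6; from [0,0,0]:
after L1 α=1/2: [13, 167/2, 51]
after L2 α=1: [238, 127, 132]
after L3 α=3/4: [229, 89/2, 363/4]
after L4 α=1/2: [231, 251/4, 483/8]
after L5 α=5/6: [1001/6, 4091/24, 10403/48]
after L6 α=5/8: [2821/16, 4851/64, 24323/128]
→ [176, 76, 190]


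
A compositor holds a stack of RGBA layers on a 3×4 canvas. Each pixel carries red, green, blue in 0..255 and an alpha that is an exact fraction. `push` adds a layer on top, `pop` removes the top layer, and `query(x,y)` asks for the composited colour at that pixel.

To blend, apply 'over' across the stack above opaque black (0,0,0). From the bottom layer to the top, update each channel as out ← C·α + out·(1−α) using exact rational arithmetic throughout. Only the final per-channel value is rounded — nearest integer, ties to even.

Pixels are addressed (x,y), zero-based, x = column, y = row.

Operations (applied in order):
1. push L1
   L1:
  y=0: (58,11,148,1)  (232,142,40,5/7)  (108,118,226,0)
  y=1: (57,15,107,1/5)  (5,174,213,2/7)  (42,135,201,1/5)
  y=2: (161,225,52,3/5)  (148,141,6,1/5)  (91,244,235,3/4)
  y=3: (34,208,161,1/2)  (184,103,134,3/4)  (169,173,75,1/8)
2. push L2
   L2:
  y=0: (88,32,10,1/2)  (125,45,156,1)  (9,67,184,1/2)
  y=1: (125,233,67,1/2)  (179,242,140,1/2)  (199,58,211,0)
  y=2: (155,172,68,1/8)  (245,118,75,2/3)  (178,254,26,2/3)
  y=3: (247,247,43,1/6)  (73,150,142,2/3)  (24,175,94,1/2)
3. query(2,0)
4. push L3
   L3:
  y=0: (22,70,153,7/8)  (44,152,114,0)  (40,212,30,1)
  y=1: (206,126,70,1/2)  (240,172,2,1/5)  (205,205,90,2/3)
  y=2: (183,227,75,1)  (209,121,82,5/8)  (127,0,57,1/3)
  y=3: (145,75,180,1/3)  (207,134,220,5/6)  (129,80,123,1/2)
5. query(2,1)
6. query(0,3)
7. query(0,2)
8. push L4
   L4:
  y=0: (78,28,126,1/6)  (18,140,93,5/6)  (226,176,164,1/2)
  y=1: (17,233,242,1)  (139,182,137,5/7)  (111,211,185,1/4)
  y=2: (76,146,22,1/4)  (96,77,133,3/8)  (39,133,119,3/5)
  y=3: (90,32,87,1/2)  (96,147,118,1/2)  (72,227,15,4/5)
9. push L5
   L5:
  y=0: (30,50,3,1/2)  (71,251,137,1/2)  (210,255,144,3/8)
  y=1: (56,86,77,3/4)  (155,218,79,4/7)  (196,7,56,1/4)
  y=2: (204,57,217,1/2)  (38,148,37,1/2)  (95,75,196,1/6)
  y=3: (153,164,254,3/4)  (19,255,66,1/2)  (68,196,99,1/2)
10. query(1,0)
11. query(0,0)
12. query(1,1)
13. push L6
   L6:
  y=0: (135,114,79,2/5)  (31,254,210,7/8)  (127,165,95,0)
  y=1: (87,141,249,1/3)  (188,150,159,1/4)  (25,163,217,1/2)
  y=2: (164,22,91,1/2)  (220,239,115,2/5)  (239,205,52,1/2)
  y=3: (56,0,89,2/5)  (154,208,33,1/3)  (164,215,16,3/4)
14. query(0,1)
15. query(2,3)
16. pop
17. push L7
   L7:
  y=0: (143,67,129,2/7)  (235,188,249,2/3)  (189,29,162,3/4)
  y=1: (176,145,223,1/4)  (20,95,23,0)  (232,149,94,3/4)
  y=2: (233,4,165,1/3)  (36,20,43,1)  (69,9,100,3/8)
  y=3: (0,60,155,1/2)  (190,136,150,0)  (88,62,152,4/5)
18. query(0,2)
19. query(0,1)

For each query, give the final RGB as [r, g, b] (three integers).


at x=2,y=0 over L1,L2:
L1 α=0: [0, 0, 0]
L2 α=1/2: [9/2, 67/2, 92]
= [4, 34, 92]

at x=2,y=1 over L1,L2,L3:
after L1 α=1/5: [42/5, 27, 201/5]
after L2 α=0: [42/5, 27, 201/5]
after L3 α=2/3: [2092/15, 437/3, 367/5]
= [139, 146, 73]

query (0,3) [L1,L2,L3] — begin 0,0,0
L1 α=1/2: [17, 104, 161/2]
L2 α=1/6: [166/3, 767/6, 297/4]
L3 α=1/3: [767/9, 992/9, 219/2]
→ [85, 110, 110]

at x=0,y=2 over L1,L2,L3:
L1 α=3/5: [483/5, 135, 156/5]
L2 α=1/8: [1039/10, 1117/8, 179/5]
L3 α=1: [183, 227, 75]
= [183, 227, 75]

(1,0) stack=L1,L2,L3,L4,L5; from [0,0,0]:
+L1 (α=5/7) → [1160/7, 710/7, 200/7]
+L2 (α=1) → [125, 45, 156]
+L3 (α=0) → [125, 45, 156]
+L4 (α=5/6) → [215/6, 745/6, 207/2]
+L5 (α=1/2) → [641/12, 2251/12, 481/4]
= [53, 188, 120]

at x=0,y=0 over L1,L2,L3,L4,L5:
after L1 α=1: [58, 11, 148]
after L2 α=1/2: [73, 43/2, 79]
after L3 α=7/8: [227/8, 1023/16, 575/4]
after L4 α=1/6: [1759/48, 5563/96, 3379/24]
after L5 α=1/2: [3199/96, 10363/192, 3451/48]
rounded: [33, 54, 72]

(1,1) stack=L1,L2,L3,L4,L5; from [0,0,0]:
+L1 (α=2/7) → [10/7, 348/7, 426/7]
+L2 (α=1/2) → [1263/14, 1021/7, 703/7]
+L3 (α=1/5) → [4206/35, 5288/35, 2826/35]
+L4 (α=5/7) → [32737/245, 42426/245, 29627/245]
+L5 (α=4/7) → [250111/1715, 340918/1715, 166301/1715]
rounded: [146, 199, 97]

(0,1) stack=L1,L2,L3,L4,L5,L6; from [0,0,0]:
L1 α=1/5: [57/5, 3, 107/5]
L2 α=1/2: [341/5, 118, 221/5]
L3 α=1/2: [1371/10, 122, 571/10]
L4 α=1: [17, 233, 242]
L5 α=3/4: [185/4, 491/4, 473/4]
L6 α=1/3: [359/6, 773/6, 971/6]
→ [60, 129, 162]

query (2,3) [L1,L2,L3,L4,L5,L6] — begin 0,0,0
L1 α=1/8: [169/8, 173/8, 75/8]
L2 α=1/2: [361/16, 1573/16, 827/16]
L3 α=1/2: [2425/32, 2853/32, 2795/32]
L4 α=4/5: [11641/160, 31909/160, 943/32]
L5 α=1/2: [22521/320, 63269/320, 4111/64]
L6 α=3/4: [179961/1280, 269669/1280, 7183/256]
= [141, 211, 28]

at x=0,y=2 over L1,L2,L3,L4,L5,L7:
+L1 (α=3/5) → [483/5, 135, 156/5]
+L2 (α=1/8) → [1039/10, 1117/8, 179/5]
+L3 (α=1) → [183, 227, 75]
+L4 (α=1/4) → [625/4, 827/4, 247/4]
+L5 (α=1/2) → [1441/8, 1055/8, 1115/8]
+L7 (α=1/3) → [791/4, 357/4, 1775/12]
= [198, 89, 148]

query (0,1) [L1,L2,L3,L4,L5,L7] — begin 0,0,0
after L1 α=1/5: [57/5, 3, 107/5]
after L2 α=1/2: [341/5, 118, 221/5]
after L3 α=1/2: [1371/10, 122, 571/10]
after L4 α=1: [17, 233, 242]
after L5 α=3/4: [185/4, 491/4, 473/4]
after L7 α=1/4: [1259/16, 2053/16, 2311/16]
= [79, 128, 144]


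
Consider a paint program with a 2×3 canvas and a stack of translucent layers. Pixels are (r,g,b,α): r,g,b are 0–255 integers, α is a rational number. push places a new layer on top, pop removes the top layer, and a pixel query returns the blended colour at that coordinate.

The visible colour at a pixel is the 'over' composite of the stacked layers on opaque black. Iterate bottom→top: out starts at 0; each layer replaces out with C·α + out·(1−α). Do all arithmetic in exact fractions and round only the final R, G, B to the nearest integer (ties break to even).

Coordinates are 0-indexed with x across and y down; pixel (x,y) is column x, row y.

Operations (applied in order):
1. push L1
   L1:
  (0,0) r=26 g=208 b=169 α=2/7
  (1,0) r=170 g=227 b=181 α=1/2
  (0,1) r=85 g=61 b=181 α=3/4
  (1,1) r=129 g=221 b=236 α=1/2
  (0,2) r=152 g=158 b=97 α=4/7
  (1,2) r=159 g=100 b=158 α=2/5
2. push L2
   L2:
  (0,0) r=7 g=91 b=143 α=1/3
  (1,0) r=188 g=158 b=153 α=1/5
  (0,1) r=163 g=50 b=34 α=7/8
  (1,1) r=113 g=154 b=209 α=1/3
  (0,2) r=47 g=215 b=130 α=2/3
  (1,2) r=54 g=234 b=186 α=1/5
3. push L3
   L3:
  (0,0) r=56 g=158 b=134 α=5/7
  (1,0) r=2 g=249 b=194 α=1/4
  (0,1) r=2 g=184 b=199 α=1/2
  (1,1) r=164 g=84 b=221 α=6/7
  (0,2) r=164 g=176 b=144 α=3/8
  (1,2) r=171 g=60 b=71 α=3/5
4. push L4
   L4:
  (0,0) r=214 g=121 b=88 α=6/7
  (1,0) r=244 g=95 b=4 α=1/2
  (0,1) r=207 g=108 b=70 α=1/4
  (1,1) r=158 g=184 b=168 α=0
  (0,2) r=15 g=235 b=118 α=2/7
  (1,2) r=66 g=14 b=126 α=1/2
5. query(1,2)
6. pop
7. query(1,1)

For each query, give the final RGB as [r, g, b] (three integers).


query (1,2) [L1,L2,L3,L4] — begin 0,0,0
after L1 α=2/5: [318/5, 40, 316/5]
after L2 α=1/5: [1542/25, 394/5, 2194/25]
after L3 α=3/5: [15909/125, 1688/25, 9713/125]
after L4 α=1/2: [24159/250, 1019/25, 25463/250]
→ [97, 41, 102]

(1,1) stack=L1,L2,L3; from [0,0,0]:
+L1 (α=1/2) → [129/2, 221/2, 118]
+L2 (α=1/3) → [242/3, 125, 445/3]
+L3 (α=6/7) → [3194/21, 629/7, 4423/21]
→ [152, 90, 211]


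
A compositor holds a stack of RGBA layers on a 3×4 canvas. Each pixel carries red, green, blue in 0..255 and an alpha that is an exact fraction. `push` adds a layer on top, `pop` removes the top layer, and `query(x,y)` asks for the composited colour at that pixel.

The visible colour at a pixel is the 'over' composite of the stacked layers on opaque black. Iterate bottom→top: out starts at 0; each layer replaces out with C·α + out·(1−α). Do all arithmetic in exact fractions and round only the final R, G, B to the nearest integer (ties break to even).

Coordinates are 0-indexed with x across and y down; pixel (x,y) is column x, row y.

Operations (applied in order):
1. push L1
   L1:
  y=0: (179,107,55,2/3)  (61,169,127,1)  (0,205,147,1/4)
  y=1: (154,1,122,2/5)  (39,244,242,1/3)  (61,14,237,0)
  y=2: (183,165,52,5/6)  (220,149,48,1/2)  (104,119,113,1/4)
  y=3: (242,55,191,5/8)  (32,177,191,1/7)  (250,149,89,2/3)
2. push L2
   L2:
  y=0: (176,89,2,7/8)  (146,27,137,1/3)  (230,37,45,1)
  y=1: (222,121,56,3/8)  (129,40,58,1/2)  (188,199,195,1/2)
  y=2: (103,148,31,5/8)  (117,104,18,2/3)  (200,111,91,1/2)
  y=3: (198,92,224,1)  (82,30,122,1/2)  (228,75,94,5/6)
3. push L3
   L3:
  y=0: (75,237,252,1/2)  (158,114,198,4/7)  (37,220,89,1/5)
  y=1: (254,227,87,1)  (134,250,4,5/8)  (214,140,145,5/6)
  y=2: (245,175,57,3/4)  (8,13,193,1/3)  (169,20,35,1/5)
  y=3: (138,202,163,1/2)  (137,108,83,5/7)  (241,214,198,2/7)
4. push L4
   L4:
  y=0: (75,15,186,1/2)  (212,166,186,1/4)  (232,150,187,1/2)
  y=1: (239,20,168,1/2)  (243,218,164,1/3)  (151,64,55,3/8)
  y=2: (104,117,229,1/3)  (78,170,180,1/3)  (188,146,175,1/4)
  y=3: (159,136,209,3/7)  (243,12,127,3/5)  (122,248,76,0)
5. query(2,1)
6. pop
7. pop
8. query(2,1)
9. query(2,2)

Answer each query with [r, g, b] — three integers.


query (2,1) [L1,L2,L3,L4] — begin 0,0,0
L1 α=0: [0, 0, 0]
L2 α=1/2: [94, 199/2, 195/2]
L3 α=5/6: [194, 533/4, 1645/12]
L4 α=3/8: [1423/8, 3433/32, 10205/96]
→ [178, 107, 106]

query (2,1) [L1,L2] — begin 0,0,0
+L1 (α=0) → [0, 0, 0]
+L2 (α=1/2) → [94, 199/2, 195/2]
= [94, 100, 98]

at x=2,y=2 over L1,L2:
+L1 (α=1/4) → [26, 119/4, 113/4]
+L2 (α=1/2) → [113, 563/8, 477/8]
→ [113, 70, 60]


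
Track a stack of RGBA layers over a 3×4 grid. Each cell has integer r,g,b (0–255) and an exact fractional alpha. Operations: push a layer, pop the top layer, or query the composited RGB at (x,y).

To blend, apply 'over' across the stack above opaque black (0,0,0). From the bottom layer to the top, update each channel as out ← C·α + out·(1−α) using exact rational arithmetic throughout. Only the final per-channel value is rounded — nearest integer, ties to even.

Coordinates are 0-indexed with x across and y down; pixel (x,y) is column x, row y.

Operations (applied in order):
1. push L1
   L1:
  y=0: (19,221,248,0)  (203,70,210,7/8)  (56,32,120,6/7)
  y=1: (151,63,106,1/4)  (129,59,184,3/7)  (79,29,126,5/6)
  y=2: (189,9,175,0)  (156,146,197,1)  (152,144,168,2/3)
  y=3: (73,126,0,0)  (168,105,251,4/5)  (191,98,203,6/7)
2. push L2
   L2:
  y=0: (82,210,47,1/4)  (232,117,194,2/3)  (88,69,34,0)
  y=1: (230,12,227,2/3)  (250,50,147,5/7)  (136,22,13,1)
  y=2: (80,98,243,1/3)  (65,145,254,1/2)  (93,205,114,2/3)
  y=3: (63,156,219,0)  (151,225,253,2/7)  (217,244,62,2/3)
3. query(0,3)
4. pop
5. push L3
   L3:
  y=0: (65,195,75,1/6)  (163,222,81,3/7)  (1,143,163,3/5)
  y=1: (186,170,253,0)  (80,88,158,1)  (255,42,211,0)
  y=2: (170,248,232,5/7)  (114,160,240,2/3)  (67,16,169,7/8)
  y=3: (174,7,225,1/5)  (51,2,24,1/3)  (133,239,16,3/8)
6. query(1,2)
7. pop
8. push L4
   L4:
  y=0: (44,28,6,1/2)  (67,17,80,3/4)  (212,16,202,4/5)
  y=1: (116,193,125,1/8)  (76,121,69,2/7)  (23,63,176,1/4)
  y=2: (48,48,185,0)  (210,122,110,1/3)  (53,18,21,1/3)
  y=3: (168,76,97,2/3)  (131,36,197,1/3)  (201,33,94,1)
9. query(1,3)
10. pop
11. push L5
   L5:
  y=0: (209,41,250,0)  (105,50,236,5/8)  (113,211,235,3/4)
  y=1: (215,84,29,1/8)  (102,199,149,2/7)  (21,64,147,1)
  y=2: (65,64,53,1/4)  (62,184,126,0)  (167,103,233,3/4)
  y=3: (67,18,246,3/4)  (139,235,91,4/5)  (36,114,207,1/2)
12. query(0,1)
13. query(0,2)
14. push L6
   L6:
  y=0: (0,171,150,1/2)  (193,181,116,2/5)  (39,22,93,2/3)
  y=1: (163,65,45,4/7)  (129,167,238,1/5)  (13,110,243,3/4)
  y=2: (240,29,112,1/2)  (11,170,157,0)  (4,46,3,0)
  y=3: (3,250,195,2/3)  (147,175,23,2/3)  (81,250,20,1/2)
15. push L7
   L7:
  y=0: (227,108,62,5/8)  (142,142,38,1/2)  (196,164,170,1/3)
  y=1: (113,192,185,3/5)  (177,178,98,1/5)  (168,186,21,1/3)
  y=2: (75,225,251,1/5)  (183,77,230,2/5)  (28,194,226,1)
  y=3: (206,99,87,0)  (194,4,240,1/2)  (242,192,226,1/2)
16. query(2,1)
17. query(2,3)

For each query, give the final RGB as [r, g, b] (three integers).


(0,3) stack=L1,L2; from [0,0,0]:
after L1 α=0: [0, 0, 0]
after L2 α=0: [0, 0, 0]
= [0, 0, 0]

(1,2) stack=L1,L3; from [0,0,0]:
after L1 α=1: [156, 146, 197]
after L3 α=2/3: [128, 466/3, 677/3]
→ [128, 155, 226]

query (1,3) [L1,L4] — begin 0,0,0
after L1 α=4/5: [672/5, 84, 1004/5]
after L4 α=1/3: [1999/15, 68, 2993/15]
→ [133, 68, 200]

(0,1) stack=L1,L5; from [0,0,0]:
after L1 α=1/4: [151/4, 63/4, 53/2]
after L5 α=1/8: [1917/32, 777/32, 429/16]
→ [60, 24, 27]

at x=0,y=2 over L1,L5:
after L1 α=0: [0, 0, 0]
after L5 α=1/4: [65/4, 16, 53/4]
→ [16, 16, 13]

(2,1) stack=L1,L5,L6,L7; from [0,0,0]:
L1 α=5/6: [395/6, 145/6, 105]
L5 α=1: [21, 64, 147]
L6 α=3/4: [15, 197/2, 219]
L7 α=1/3: [66, 383/3, 153]
= [66, 128, 153]

(2,3) stack=L1,L5,L6,L7; from [0,0,0]:
after L1 α=6/7: [1146/7, 84, 174]
after L5 α=1/2: [699/7, 99, 381/2]
after L6 α=1/2: [633/7, 349/2, 421/4]
after L7 α=1/2: [2327/14, 733/4, 1325/8]
= [166, 183, 166]


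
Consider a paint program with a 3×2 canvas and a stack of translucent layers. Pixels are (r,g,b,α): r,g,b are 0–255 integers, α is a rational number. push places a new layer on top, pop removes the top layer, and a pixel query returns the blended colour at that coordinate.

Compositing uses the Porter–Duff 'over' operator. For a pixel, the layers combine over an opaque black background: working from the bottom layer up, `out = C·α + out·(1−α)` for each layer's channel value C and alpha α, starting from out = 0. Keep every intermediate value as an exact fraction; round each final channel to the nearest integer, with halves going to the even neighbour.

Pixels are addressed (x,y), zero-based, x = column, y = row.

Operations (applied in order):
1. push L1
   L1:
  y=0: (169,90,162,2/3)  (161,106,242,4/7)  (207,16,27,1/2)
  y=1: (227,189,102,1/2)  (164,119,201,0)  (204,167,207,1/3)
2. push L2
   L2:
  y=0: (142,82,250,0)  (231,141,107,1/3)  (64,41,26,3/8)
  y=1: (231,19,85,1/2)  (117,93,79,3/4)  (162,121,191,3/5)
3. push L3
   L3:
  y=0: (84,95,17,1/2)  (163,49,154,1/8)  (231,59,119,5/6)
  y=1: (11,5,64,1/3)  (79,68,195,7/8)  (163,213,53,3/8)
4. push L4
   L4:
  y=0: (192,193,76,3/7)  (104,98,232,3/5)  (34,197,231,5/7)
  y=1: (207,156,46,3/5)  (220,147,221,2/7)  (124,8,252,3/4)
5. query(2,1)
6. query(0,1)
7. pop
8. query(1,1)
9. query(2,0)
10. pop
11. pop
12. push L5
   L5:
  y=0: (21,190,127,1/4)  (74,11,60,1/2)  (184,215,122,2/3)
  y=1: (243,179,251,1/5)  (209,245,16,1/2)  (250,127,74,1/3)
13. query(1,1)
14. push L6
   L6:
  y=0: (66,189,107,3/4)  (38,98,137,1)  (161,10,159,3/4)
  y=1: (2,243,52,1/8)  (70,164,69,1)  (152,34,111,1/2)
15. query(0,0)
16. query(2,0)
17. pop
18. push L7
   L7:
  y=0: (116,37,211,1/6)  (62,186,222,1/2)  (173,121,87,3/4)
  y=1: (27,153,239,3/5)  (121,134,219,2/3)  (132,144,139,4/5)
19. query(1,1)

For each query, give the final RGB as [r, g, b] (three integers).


at x=2,y=1 over L1,L2,L3,L4:
after L1 α=1/3: [68, 167/3, 69]
after L2 α=3/5: [622/5, 1423/15, 711/5]
after L3 α=3/8: [1111/8, 835/6, 435/4]
after L4 α=3/4: [4087/32, 979/24, 3459/16]
rounded: [128, 41, 216]

query (0,1) [L1,L2,L3,L4] — begin 0,0,0
+L1 (α=1/2) → [227/2, 189/2, 51]
+L2 (α=1/2) → [689/4, 227/4, 68]
+L3 (α=1/3) → [237/2, 79/2, 200/3]
+L4 (α=3/5) → [858/5, 547/5, 814/15]
rounded: [172, 109, 54]

query (1,1) [L1,L2,L3] — begin 0,0,0
L1 α=0: [0, 0, 0]
L2 α=3/4: [351/4, 279/4, 237/4]
L3 α=7/8: [2563/32, 2183/32, 5697/32]
→ [80, 68, 178]

(2,0) stack=L1,L2,L3; from [0,0,0]:
L1 α=1/2: [207/2, 8, 27/2]
L2 α=3/8: [1419/16, 163/8, 291/16]
L3 α=5/6: [6633/32, 841/16, 9811/96]
rounded: [207, 53, 102]

(1,1) stack=L1,L5; from [0,0,0]:
after L1 α=0: [0, 0, 0]
after L5 α=1/2: [209/2, 245/2, 8]
→ [104, 122, 8]

(0,0) stack=L1,L5,L6; from [0,0,0]:
after L1 α=2/3: [338/3, 60, 108]
after L5 α=1/4: [359/4, 185/2, 451/4]
after L6 α=3/4: [1151/16, 1319/8, 1735/16]
= [72, 165, 108]

(2,0) stack=L1,L5,L6; from [0,0,0]:
L1 α=1/2: [207/2, 8, 27/2]
L5 α=2/3: [943/6, 146, 515/6]
L6 α=3/4: [3841/24, 44, 3377/24]
→ [160, 44, 141]

query (1,1) [L1,L5,L7] — begin 0,0,0
after L1 α=0: [0, 0, 0]
after L5 α=1/2: [209/2, 245/2, 8]
after L7 α=2/3: [231/2, 781/6, 446/3]
= [116, 130, 149]


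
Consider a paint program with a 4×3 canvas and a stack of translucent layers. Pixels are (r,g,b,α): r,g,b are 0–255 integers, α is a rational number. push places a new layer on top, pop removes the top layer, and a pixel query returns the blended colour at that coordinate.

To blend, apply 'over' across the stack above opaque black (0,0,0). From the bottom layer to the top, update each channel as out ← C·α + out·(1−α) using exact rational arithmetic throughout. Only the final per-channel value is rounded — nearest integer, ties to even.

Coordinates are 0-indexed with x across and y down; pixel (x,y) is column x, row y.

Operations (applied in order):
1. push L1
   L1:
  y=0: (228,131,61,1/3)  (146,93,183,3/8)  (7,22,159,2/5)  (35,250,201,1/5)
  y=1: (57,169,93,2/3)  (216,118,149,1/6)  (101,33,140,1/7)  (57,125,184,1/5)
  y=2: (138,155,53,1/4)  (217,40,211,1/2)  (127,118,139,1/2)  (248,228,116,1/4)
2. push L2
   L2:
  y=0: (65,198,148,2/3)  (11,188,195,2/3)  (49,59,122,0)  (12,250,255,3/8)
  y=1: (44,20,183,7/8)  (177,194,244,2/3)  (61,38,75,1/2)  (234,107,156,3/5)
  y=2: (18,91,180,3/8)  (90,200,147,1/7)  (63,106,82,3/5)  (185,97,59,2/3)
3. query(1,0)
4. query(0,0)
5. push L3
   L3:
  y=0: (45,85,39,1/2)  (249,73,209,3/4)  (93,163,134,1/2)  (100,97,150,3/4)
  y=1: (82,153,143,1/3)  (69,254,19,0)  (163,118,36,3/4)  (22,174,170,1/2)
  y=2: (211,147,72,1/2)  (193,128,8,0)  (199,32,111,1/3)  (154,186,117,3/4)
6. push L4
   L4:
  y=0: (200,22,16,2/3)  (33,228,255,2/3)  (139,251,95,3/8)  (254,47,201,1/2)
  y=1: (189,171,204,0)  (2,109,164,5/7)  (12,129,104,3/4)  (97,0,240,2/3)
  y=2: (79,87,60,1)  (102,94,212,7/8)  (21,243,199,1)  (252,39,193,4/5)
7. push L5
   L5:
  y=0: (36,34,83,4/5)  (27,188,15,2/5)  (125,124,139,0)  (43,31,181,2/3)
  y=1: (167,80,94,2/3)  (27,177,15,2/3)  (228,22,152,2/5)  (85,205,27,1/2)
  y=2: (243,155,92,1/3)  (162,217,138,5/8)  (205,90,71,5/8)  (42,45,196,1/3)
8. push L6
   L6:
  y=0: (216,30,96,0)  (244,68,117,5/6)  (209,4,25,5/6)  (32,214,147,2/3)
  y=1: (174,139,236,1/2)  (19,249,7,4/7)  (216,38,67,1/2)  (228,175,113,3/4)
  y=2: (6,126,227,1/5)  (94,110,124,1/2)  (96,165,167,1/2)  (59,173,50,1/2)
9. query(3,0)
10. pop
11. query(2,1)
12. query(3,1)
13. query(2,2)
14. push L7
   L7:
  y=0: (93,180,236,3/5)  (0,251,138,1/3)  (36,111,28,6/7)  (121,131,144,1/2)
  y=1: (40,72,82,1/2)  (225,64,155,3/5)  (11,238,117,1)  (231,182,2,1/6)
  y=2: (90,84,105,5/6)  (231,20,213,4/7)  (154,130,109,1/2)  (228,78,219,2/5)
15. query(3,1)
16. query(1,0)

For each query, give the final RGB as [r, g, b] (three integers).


query (1,0) [L1,L2] — begin 0,0,0
after L1 α=3/8: [219/4, 279/8, 549/8]
after L2 α=2/3: [307/12, 3287/24, 1223/8]
→ [26, 137, 153]

(0,0) stack=L1,L2; from [0,0,0]:
+L1 (α=1/3) → [76, 131/3, 61/3]
+L2 (α=2/3) → [206/3, 1319/9, 949/9]
= [69, 147, 105]

at x=3,y=0 over L1,L2,L3,L4,L5,L6:
+L1 (α=1/5) → [7, 50, 201/5]
+L2 (α=3/8) → [71/8, 125, 483/4]
+L3 (α=3/4) → [2471/32, 104, 2283/16]
+L4 (α=1/2) → [10599/64, 151/2, 5499/32]
+L5 (α=2/3) → [16103/192, 275/6, 17083/96]
+L6 (α=2/3) → [28391/576, 2843/18, 45307/288]
→ [49, 158, 157]

(2,1) stack=L1,L2,L3,L4,L5; from [0,0,0]:
after L1 α=1/7: [101/7, 33/7, 20]
after L2 α=1/2: [264/7, 299/14, 95/2]
after L3 α=3/4: [3687/28, 5255/56, 311/8]
after L4 α=3/4: [4695/112, 26927/224, 2807/32]
after L5 α=2/5: [65157/560, 90637/1120, 18149/160]
= [116, 81, 113]

query (3,1) [L1,L2,L3,L4,L5] — begin 0,0,0
L1 α=1/5: [57/5, 25, 184/5]
L2 α=3/5: [3624/25, 371/5, 2708/25]
L3 α=1/2: [2087/25, 1241/10, 3479/25]
L4 α=2/3: [6937/75, 1241/30, 15479/75]
L5 α=1/2: [6656/75, 7391/60, 8752/75]
rounded: [89, 123, 117]

(2,2) stack=L1,L2,L3,L4,L5; from [0,0,0]:
+L1 (α=1/2) → [127/2, 59, 139/2]
+L2 (α=3/5) → [316/5, 436/5, 77]
+L3 (α=1/3) → [1627/15, 344/5, 265/3]
+L4 (α=1) → [21, 243, 199]
+L5 (α=5/8) → [136, 1179/8, 119]
rounded: [136, 147, 119]

query (3,1) [L1,L2,L3,L4,L5,L7] — begin 0,0,0
+L1 (α=1/5) → [57/5, 25, 184/5]
+L2 (α=3/5) → [3624/25, 371/5, 2708/25]
+L3 (α=1/2) → [2087/25, 1241/10, 3479/25]
+L4 (α=2/3) → [6937/75, 1241/30, 15479/75]
+L5 (α=1/2) → [6656/75, 7391/60, 8752/75]
+L7 (α=1/6) → [10121/90, 9575/72, 4391/45]
rounded: [112, 133, 98]

(1,0) stack=L1,L2,L3,L4,L5,L7; from [0,0,0]:
+L1 (α=3/8) → [219/4, 279/8, 549/8]
+L2 (α=2/3) → [307/12, 3287/24, 1223/8]
+L3 (α=3/4) → [9271/48, 8543/96, 6239/32]
+L4 (α=2/3) → [12439/144, 52319/288, 22559/96]
+L5 (α=2/5) → [15031/240, 17683/96, 23519/160]
+L7 (α=1/3) → [15031/360, 29731/144, 34559/240]
= [42, 206, 144]


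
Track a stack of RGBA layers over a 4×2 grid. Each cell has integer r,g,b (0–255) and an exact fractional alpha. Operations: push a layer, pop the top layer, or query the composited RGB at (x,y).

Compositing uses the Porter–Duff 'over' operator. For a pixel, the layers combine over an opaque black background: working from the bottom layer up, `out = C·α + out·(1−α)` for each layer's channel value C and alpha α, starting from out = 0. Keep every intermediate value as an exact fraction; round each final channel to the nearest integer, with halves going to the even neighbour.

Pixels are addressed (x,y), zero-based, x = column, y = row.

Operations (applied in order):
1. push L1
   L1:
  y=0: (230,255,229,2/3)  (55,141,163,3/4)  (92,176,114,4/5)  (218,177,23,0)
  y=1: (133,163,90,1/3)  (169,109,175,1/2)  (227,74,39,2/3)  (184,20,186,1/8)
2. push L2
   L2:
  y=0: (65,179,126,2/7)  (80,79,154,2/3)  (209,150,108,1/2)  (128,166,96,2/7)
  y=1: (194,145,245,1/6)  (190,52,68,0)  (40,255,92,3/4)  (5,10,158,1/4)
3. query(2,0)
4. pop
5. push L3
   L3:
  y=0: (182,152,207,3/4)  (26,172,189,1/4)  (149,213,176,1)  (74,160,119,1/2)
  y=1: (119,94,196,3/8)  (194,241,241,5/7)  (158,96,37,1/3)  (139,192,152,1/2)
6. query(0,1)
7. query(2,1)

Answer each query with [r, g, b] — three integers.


query (2,0) [L1,L2] — begin 0,0,0
+L1 (α=4/5) → [368/5, 704/5, 456/5]
+L2 (α=1/2) → [1413/10, 727/5, 498/5]
→ [141, 145, 100]

at x=0,y=1 over L1,L3:
+L1 (α=1/3) → [133/3, 163/3, 30]
+L3 (α=3/8) → [217/3, 1661/24, 369/4]
rounded: [72, 69, 92]

at x=2,y=1 over L1,L3:
L1 α=2/3: [454/3, 148/3, 26]
L3 α=1/3: [1382/9, 584/9, 89/3]
rounded: [154, 65, 30]
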